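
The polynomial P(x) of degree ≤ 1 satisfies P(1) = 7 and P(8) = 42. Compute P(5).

Write P(x) = ax + b. Substituting each data point gives a linear system:
  a + b = 7
  8a + b = 42
Solving the system yields a = 5, b = 2.
So P(x) = 5x + 2.
Then P(5) = 27.

27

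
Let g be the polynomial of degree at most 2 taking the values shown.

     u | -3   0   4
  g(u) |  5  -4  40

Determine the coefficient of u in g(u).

3

Write g(u) = au^2 + bu + c. Substituting each data point gives a linear system:
  9a - 3b + c = 5
  c = -4
  16a + 4b + c = 40
Solving the system yields a = 2, b = 3, c = -4.
So g(u) = 2u² + 3u - 4.
The coefficient of u is 3.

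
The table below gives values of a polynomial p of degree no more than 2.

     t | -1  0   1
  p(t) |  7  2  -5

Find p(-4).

Using the Lagrange interpolation formula with nodes -1, 0, 1:
  L_0(t) = t(t - 1) / 2
  L_1(t) = (t + 1)(t - 1) / -1
  L_2(t) = (t + 1)t / 2
Then p(t) = 7·L_0(t) + 2·L_1(t) - 5·L_2(t).
Expanding and collecting terms gives p(t) = -t² - 6t + 2.
Evaluating at t = -4: p(-4) = 10.

10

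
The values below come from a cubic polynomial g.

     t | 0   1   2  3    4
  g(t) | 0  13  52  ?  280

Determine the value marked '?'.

135

The 4 known points determine the degree-3 polynomial uniquely.
Write g(t) = at^3 + bt^2 + ct + d. Substituting each data point gives a linear system:
  d = 0
  a + b + c + d = 13
  8a + 4b + 2c + d = 52
  64a + 16b + 4c + d = 280
Solving the system yields a = 3, b = 4, c = 6, d = 0.
So g(t) = 3t^3 + 4t^2 + 6t.
Then g(3) = 135.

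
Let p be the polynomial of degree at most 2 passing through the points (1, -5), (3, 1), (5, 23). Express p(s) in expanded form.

p(s) = 2s^2 - 5s - 2

Write p(s) = as^2 + bs + c. Substituting each data point gives a linear system:
  a + b + c = -5
  9a + 3b + c = 1
  25a + 5b + c = 23
Solving the system yields a = 2, b = -5, c = -2.
So p(s) = 2s^2 - 5s - 2.
Check: p(5) = 23. ✓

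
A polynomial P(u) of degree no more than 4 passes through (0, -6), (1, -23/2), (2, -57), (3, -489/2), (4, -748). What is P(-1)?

Forward differences of the values at u = 0, 1, 2, 3, 4:
  P  : -6  -23/2  -57  -489/2  -748
  Δ  : -11/2  -91/2  -375/2  -1007/2
  Δ^2: -40  -142  -316
  Δ^3: -102  -174
  Δ^4: -72
The fourth differences are constant, confirming degree 4.
Interpolating (Newton forward form) and evaluating at u = -1 gives P(-1) = -21/2.

-21/2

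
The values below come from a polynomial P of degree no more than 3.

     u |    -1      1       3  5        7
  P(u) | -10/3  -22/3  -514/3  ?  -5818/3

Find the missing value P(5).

-2206/3

On equispaced nodes a degree-3 polynomial has vanishing fourth forward difference, so
  P(-1) - 4·P(1) + 6·P(3) - 4·P(5) + P(7) = 0.
Substituting the known values and solving for P(5):
  -4·P(5) = 8824/3
  P(5) = -2206/3.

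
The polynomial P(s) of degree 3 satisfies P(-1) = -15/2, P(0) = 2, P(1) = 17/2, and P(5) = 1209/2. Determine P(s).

Using the Lagrange interpolation formula with nodes -1, 0, 1, 5:
  L_0(s) = s(s - 1)(s - 5) / -12
  L_1(s) = (s + 1)(s - 1)(s - 5) / 5
  L_2(s) = (s + 1)s(s - 5) / -8
  L_3(s) = (s + 1)s(s - 1) / 120
Then P(s) = -15/2·L_0(s) + 2·L_1(s) + 17/2·L_2(s) + 1209/2·L_3(s).
Expanding and collecting terms gives P(s) = 5s³ - (3/2)s² + 3s + 2.
Check: P(-1) = -15/2. ✓

P(s) = 5s^3 - (3/2)s^2 + 3s + 2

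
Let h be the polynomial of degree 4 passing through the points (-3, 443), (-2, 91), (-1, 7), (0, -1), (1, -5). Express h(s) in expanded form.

Write h(s) = as^4 + bs^3 + cs^2 + ds + e. Substituting each data point gives a linear system:
  81a - 27b + 9c - 3d + e = 443
  16a - 8b + 4c - 2d + e = 91
  a - b + c - d + e = 7
  e = -1
  a + b + c + d + e = -5
Solving the system yields a = 5, b = -2, c = -3, d = -4, e = -1.
So h(s) = 5s⁴ - 2s³ - 3s² - 4s - 1.
Check: h(-3) = 443. ✓

h(s) = 5s^4 - 2s^3 - 3s^2 - 4s - 1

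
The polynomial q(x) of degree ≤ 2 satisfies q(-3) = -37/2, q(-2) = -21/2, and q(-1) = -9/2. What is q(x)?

q(x) = -x^2 + 3x - 1/2

Write q(x) = ax^2 + bx + c. Substituting each data point gives a linear system:
  9a - 3b + c = -37/2
  4a - 2b + c = -21/2
  a - b + c = -9/2
Solving the system yields a = -1, b = 3, c = -1/2.
So q(x) = -x^2 + 3x - 1/2.
Check: q(-3) = -37/2. ✓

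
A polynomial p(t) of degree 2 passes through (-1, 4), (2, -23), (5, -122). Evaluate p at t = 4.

-81

Using the Lagrange interpolation formula with nodes -1, 2, 5:
  L_0(t) = (t - 2)(t - 5) / 18
  L_1(t) = (t + 1)(t - 5) / -9
  L_2(t) = (t + 1)(t - 2) / 18
Then p(t) = 4·L_0(t) - 23·L_1(t) - 122·L_2(t).
Expanding and collecting terms gives p(t) = -4t^2 - 5t + 3.
Evaluating at t = 4: p(4) = -81.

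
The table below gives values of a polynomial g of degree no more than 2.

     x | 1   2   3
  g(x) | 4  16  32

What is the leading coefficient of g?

Write g(x) = ax^2 + bx + c. Substituting each data point gives a linear system:
  a + b + c = 4
  4a + 2b + c = 16
  9a + 3b + c = 32
Solving the system yields a = 2, b = 6, c = -4.
So g(x) = 2x² + 6x - 4.
The leading coefficient is 2.

2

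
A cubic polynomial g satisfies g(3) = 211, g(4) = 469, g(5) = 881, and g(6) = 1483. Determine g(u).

Write g(u) = au^3 + bu^2 + cu + d. Substituting each data point gives a linear system:
  27a + 9b + 3c + d = 211
  64a + 16b + 4c + d = 469
  125a + 25b + 5c + d = 881
  216a + 36b + 6c + d = 1483
Solving the system yields a = 6, b = 5, c = 1, d = 1.
So g(u) = 6u^3 + 5u^2 + u + 1.
Check: g(3) = 211. ✓

g(u) = 6u^3 + 5u^2 + u + 1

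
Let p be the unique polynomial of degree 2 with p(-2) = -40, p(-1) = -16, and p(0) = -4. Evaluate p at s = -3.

-76

Using the Lagrange interpolation formula with nodes -2, -1, 0:
  L_0(s) = (s + 1)s / 2
  L_1(s) = (s + 2)s / -1
  L_2(s) = (s + 2)(s + 1) / 2
Then p(s) = -40·L_0(s) - 16·L_1(s) - 4·L_2(s).
Expanding and collecting terms gives p(s) = -6s^2 + 6s - 4.
Evaluating at s = -3: p(-3) = -76.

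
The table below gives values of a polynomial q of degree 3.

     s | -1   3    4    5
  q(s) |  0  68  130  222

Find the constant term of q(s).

Write q(s) = as^3 + bs^2 + cs + d. Substituting each data point gives a linear system:
  -a + b - c + d = 0
  27a + 9b + 3c + d = 68
  64a + 16b + 4c + d = 130
  125a + 25b + 5c + d = 222
Solving the system yields a = 1, b = 3, c = 4, d = 2.
So q(s) = s^3 + 3s^2 + 4s + 2.
The constant term is 2.

2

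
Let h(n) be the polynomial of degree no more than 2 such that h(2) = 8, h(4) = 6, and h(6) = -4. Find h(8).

Write h(n) = an^2 + bn + c. Substituting each data point gives a linear system:
  4a + 2b + c = 8
  16a + 4b + c = 6
  36a + 6b + c = -4
Solving the system yields a = -1, b = 5, c = 2.
So h(n) = -n² + 5n + 2.
Then h(8) = -22.

-22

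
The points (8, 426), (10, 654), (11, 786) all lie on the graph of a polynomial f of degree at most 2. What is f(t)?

f(t) = 6t^2 + 6t - 6

Write f(t) = at^2 + bt + c. Substituting each data point gives a linear system:
  64a + 8b + c = 426
  100a + 10b + c = 654
  121a + 11b + c = 786
Solving the system yields a = 6, b = 6, c = -6.
So f(t) = 6t² + 6t - 6.
Check: f(10) = 654. ✓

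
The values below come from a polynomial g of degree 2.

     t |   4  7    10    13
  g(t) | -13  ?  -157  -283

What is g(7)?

On equispaced nodes a degree-2 polynomial has vanishing third forward difference, so
  - g(4) + 3·g(7) - 3·g(10) + g(13) = 0.
Substituting the known values and solving for g(7):
  3·g(7) = -201
  g(7) = -67.

-67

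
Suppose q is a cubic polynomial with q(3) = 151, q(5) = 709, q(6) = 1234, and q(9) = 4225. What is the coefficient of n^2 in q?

-2

Write q(n) = an^3 + bn^2 + cn + d. Substituting each data point gives a linear system:
  27a + 9b + 3c + d = 151
  125a + 25b + 5c + d = 709
  216a + 36b + 6c + d = 1234
  729a + 81b + 9c + d = 4225
Solving the system yields a = 6, b = -2, c = 1, d = 4.
So q(n) = 6n^3 - 2n^2 + n + 4.
The coefficient of n^2 is -2.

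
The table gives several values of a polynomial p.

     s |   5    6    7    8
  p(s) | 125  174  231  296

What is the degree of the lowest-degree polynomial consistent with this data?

Divided differences on the nodes 5, 6, 7, 8:
  order 0: 125  174  231  296
  order 1: 49  57  65
  order 2: 4  4
  order 3: 0
The order-2 divided differences are all 4 (nonzero) and every higher order vanishes, so the data lies on a polynomial of degree exactly 2.

2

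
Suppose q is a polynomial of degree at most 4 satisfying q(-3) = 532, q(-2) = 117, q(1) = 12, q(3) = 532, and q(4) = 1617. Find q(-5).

3876

Using the Lagrange interpolation formula with nodes -3, -2, 1, 3, 4:
  L_0(u) = (u + 2)(u - 1)(u - 3)(u - 4) / 168
  L_1(u) = (u + 3)(u - 1)(u - 3)(u - 4) / -90
  L_2(u) = (u + 3)(u + 2)(u - 3)(u - 4) / 72
  L_3(u) = (u + 3)(u + 2)(u - 1)(u - 4) / -60
  L_4(u) = (u + 3)(u + 2)(u - 1)(u - 3) / 126
Then q(u) = 532·L_0(u) + 117·L_1(u) + 12·L_2(u) + 532·L_3(u) + 1617·L_4(u).
Expanding and collecting terms gives q(u) = 6u⁴ + 5u² + 1.
Evaluating at u = -5: q(-5) = 3876.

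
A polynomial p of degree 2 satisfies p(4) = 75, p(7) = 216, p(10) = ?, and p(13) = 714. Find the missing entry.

429

On equispaced nodes a degree-2 polynomial has vanishing third forward difference, so
  - p(4) + 3·p(7) - 3·p(10) + p(13) = 0.
Substituting the known values and solving for p(10):
  -3·p(10) = -1287
  p(10) = 429.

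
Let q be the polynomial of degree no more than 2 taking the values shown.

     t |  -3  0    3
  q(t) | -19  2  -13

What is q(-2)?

Write q(t) = at^2 + bt + c. Substituting each data point gives a linear system:
  9a - 3b + c = -19
  c = 2
  9a + 3b + c = -13
Solving the system yields a = -2, b = 1, c = 2.
So q(t) = -2t^2 + t + 2.
Then q(-2) = -8.

-8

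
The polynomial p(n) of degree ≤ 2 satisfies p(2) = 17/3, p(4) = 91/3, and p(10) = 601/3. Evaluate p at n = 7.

292/3

Using the Lagrange interpolation formula with nodes 2, 4, 10:
  L_0(n) = (n - 4)(n - 10) / 16
  L_1(n) = (n - 2)(n - 10) / -12
  L_2(n) = (n - 2)(n - 4) / 48
Then p(n) = 17/3·L_0(n) + 91/3·L_1(n) + 601/3·L_2(n).
Expanding and collecting terms gives p(n) = 2n² + (1/3)n - 3.
Evaluating at n = 7: p(7) = 292/3.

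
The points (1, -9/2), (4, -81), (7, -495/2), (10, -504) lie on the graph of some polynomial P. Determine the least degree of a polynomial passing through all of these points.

2

Forward differences of the values at n = 1, 4, 7, 10:
  P  : -9/2  -81  -495/2  -504
  Δ  : -153/2  -333/2  -513/2
  Δ^2: -90  -90
  Δ^3: 0
The second differences are constant (-90) and nonzero, while all higher differences vanish, so the minimal degree is 2.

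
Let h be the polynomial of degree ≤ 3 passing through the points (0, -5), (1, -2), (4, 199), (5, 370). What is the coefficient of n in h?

Write h(n) = an^3 + bn^2 + cn + d. Substituting each data point gives a linear system:
  d = -5
  a + b + c + d = -2
  64a + 16b + 4c + d = 199
  125a + 25b + 5c + d = 370
Solving the system yields a = 2, b = 6, c = -5, d = -5.
So h(n) = 2n^3 + 6n^2 - 5n - 5.
The coefficient of n is -5.

-5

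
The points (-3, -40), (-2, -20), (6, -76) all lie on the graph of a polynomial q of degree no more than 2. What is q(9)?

Write q(u) = au^2 + bu + c. Substituting each data point gives a linear system:
  9a - 3b + c = -40
  4a - 2b + c = -20
  36a + 6b + c = -76
Solving the system yields a = -3, b = 5, c = 2.
So q(u) = -3u² + 5u + 2.
Then q(9) = -196.

-196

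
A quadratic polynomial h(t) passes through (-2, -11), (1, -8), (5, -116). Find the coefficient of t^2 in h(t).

Write h(t) = at^2 + bt + c. Substituting each data point gives a linear system:
  4a - 2b + c = -11
  a + b + c = -8
  25a + 5b + c = -116
Solving the system yields a = -4, b = -3, c = -1.
So h(t) = -4t² - 3t - 1.
The leading coefficient is -4.

-4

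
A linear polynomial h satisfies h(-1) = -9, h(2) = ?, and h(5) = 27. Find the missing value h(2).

9

On equispaced nodes a degree-1 polynomial has vanishing second forward difference, so
  h(-1) - 2·h(2) + h(5) = 0.
Substituting the known values and solving for h(2):
  -2·h(2) = -18
  h(2) = 9.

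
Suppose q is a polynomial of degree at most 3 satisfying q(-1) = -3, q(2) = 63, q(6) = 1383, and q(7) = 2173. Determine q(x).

q(x) = 6x^3 + 2x^2 + 2x + 3

Write q(x) = ax^3 + bx^2 + cx + d. Substituting each data point gives a linear system:
  -a + b - c + d = -3
  8a + 4b + 2c + d = 63
  216a + 36b + 6c + d = 1383
  343a + 49b + 7c + d = 2173
Solving the system yields a = 6, b = 2, c = 2, d = 3.
So q(x) = 6x^3 + 2x^2 + 2x + 3.
Check: q(6) = 1383. ✓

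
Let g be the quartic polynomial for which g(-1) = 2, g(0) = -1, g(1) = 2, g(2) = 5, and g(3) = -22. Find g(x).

g(x) = -x^4 + x^3 + 4x^2 - x - 1

Write g(x) = ax^4 + bx^3 + cx^2 + dx + e. Substituting each data point gives a linear system:
  a - b + c - d + e = 2
  e = -1
  a + b + c + d + e = 2
  16a + 8b + 4c + 2d + e = 5
  81a + 27b + 9c + 3d + e = -22
Solving the system yields a = -1, b = 1, c = 4, d = -1, e = -1.
So g(x) = -x⁴ + x³ + 4x² - x - 1.
Check: g(3) = -22. ✓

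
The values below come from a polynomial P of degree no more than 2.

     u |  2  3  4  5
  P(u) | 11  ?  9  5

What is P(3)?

11

On equispaced nodes a degree-2 polynomial has vanishing third forward difference, so
  - P(2) + 3·P(3) - 3·P(4) + P(5) = 0.
Substituting the known values and solving for P(3):
  3·P(3) = 33
  P(3) = 11.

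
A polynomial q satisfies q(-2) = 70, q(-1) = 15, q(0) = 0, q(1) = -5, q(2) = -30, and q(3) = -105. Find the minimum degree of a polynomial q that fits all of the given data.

3

Forward differences of the values at t = -2, -1, 0, 1, 2, 3:
  q  : 70  15  0  -5  -30  -105
  Δ  : -55  -15  -5  -25  -75
  Δ^2: 40  10  -20  -50
  Δ^3: -30  -30  -30
  Δ^4: 0  0
  Δ^5: 0
The third differences are constant (-30) and nonzero, while all higher differences vanish, so the minimal degree is 3.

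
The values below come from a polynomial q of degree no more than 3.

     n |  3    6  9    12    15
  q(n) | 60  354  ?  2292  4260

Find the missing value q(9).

The 4 known points determine the degree-3 polynomial uniquely.
Write q(n) = an^3 + bn^2 + cn + d. Substituting each data point gives a linear system:
  27a + 9b + 3c + d = 60
  216a + 36b + 6c + d = 354
  1728a + 144b + 12c + d = 2292
  3375a + 225b + 15c + d = 4260
Solving the system yields a = 1, b = 4, c = -1, d = 0.
So q(n) = n^3 + 4n^2 - n.
Then q(9) = 1044.

1044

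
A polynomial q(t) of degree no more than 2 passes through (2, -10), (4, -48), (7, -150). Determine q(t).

q(t) = -3t^2 - t + 4

Write q(t) = at^2 + bt + c. Substituting each data point gives a linear system:
  4a + 2b + c = -10
  16a + 4b + c = -48
  49a + 7b + c = -150
Solving the system yields a = -3, b = -1, c = 4.
So q(t) = -3t² - t + 4.
Check: q(2) = -10. ✓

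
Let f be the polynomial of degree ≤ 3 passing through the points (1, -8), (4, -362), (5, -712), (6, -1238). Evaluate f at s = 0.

-2

Write f(s) = as^3 + bs^2 + cs + d. Substituting each data point gives a linear system:
  a + b + c + d = -8
  64a + 16b + 4c + d = -362
  125a + 25b + 5c + d = -712
  216a + 36b + 6c + d = -1238
Solving the system yields a = -6, b = 2, c = -2, d = -2.
So f(s) = -6s^3 + 2s^2 - 2s - 2.
Then f(0) = -2.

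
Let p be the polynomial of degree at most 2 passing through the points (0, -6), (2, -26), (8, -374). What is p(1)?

Write p(t) = at^2 + bt + c. Substituting each data point gives a linear system:
  c = -6
  4a + 2b + c = -26
  64a + 8b + c = -374
Solving the system yields a = -6, b = 2, c = -6.
So p(t) = -6t^2 + 2t - 6.
Then p(1) = -10.

-10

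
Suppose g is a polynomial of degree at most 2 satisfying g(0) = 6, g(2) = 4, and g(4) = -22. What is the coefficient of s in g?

Write g(s) = as^2 + bs + c. Substituting each data point gives a linear system:
  c = 6
  4a + 2b + c = 4
  16a + 4b + c = -22
Solving the system yields a = -3, b = 5, c = 6.
So g(s) = -3s² + 5s + 6.
The coefficient of s is 5.

5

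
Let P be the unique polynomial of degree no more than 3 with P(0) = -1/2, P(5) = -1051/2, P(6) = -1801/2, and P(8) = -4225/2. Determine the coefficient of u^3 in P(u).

-4

Write P(u) = au^3 + bu^2 + cu + d. Substituting each data point gives a linear system:
  d = -1/2
  125a + 25b + 5c + d = -1051/2
  216a + 36b + 6c + d = -1801/2
  512a + 64b + 8c + d = -4225/2
Solving the system yields a = -4, b = -1, c = 0, d = -1/2.
So P(u) = -4u³ - u² - 1/2.
The leading coefficient is -4.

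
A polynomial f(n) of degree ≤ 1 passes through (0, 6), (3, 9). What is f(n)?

f(n) = n + 6

Using the Lagrange interpolation formula with nodes 0, 3:
  L_0(n) = (n - 3) / -3
  L_1(n) = n / 3
Then f(n) = 6·L_0(n) + 9·L_1(n).
Expanding and collecting terms gives f(n) = n + 6.
Check: f(3) = 9. ✓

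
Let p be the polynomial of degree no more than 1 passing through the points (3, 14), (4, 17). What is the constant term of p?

Write p(x) = ax + b. Substituting each data point gives a linear system:
  3a + b = 14
  4a + b = 17
Solving the system yields a = 3, b = 5.
So p(x) = 3x + 5.
The constant term is 5.

5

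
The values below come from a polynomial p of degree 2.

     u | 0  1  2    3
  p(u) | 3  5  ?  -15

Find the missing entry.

The 3 known points determine the degree-2 polynomial uniquely.
Write p(u) = au^2 + bu + c. Substituting each data point gives a linear system:
  c = 3
  a + b + c = 5
  9a + 3b + c = -15
Solving the system yields a = -4, b = 6, c = 3.
So p(u) = -4u^2 + 6u + 3.
Then p(2) = -1.

-1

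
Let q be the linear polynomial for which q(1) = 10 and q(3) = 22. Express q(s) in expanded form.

q(s) = 6s + 4

Write q(s) = as + b. Substituting each data point gives a linear system:
  a + b = 10
  3a + b = 22
Solving the system yields a = 6, b = 4.
So q(s) = 6s + 4.
Check: q(1) = 10. ✓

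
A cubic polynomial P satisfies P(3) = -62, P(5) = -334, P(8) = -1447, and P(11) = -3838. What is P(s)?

Using the Lagrange interpolation formula with nodes 3, 5, 8, 11:
  L_0(s) = (s - 5)(s - 8)(s - 11) / -80
  L_1(s) = (s - 3)(s - 8)(s - 11) / 36
  L_2(s) = (s - 3)(s - 5)(s - 11) / -45
  L_3(s) = (s - 3)(s - 5)(s - 8) / 144
Then P(s) = -62·L_0(s) - 334·L_1(s) - 1447·L_2(s) - 3838·L_3(s).
Expanding and collecting terms gives P(s) = -3s^3 + s^2 + 3s + 1.
Check: P(11) = -3838. ✓

P(s) = -3s^3 + s^2 + 3s + 1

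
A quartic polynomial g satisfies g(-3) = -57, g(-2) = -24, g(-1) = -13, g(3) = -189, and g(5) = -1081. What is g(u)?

Write g(u) = au^4 + bu^3 + cu^2 + du + e. Substituting each data point gives a linear system:
  81a - 27b + 9c - 3d + e = -57
  16a - 8b + 4c - 2d + e = -24
  a - b + c - d + e = -13
  81a + 27b + 9c + 3d + e = -189
  625a + 125b + 25c + 5d + e = -1081
Solving the system yields a = -1, b = -3, c = -4, d = 5, e = -6.
So g(u) = -u^4 - 3u^3 - 4u^2 + 5u - 6.
Check: g(-1) = -13. ✓

g(u) = -u^4 - 3u^3 - 4u^2 + 5u - 6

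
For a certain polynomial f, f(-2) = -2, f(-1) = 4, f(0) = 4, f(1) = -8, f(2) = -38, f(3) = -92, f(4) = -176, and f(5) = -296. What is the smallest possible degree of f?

Forward differences of the values at t = -2, -1, 0, 1, 2, 3, 4, 5:
  f  : -2  4  4  -8  -38  -92  -176  -296
  Δ  : 6  0  -12  -30  -54  -84  -120
  Δ^2: -6  -12  -18  -24  -30  -36
  Δ^3: -6  -6  -6  -6  -6
  Δ^4: 0  0  0  0
  Δ^5: 0  0  0
  Δ^6: 0  0
  Δ^7: 0
The third differences are constant (-6) and nonzero, while all higher differences vanish, so the minimal degree is 3.

3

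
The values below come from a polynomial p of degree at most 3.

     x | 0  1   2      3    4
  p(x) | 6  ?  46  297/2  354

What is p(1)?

21/2

On equispaced nodes a degree-3 polynomial has vanishing fourth forward difference, so
  p(0) - 4·p(1) + 6·p(2) - 4·p(3) + p(4) = 0.
Substituting the known values and solving for p(1):
  -4·p(1) = -42
  p(1) = 21/2.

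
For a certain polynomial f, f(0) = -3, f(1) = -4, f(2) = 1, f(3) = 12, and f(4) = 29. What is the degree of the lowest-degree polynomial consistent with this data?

Forward differences of the values at x = 0, 1, 2, 3, 4:
  f  : -3  -4  1  12  29
  Δ  : -1  5  11  17
  Δ^2: 6  6  6
  Δ^3: 0  0
  Δ^4: 0
The second differences are constant (6) and nonzero, while all higher differences vanish, so the minimal degree is 2.

2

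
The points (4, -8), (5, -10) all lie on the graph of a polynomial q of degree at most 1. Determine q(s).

q(s) = -2s

Write q(s) = as + b. Substituting each data point gives a linear system:
  4a + b = -8
  5a + b = -10
Solving the system yields a = -2, b = 0.
So q(s) = -2s.
Check: q(4) = -8. ✓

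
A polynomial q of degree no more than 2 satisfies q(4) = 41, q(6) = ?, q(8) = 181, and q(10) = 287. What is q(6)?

99

On equispaced nodes a degree-2 polynomial has vanishing third forward difference, so
  - q(4) + 3·q(6) - 3·q(8) + q(10) = 0.
Substituting the known values and solving for q(6):
  3·q(6) = 297
  q(6) = 99.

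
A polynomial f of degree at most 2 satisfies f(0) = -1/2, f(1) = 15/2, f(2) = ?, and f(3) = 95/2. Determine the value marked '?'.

On equispaced nodes a degree-2 polynomial has vanishing third forward difference, so
  - f(0) + 3·f(1) - 3·f(2) + f(3) = 0.
Substituting the known values and solving for f(2):
  -3·f(2) = -141/2
  f(2) = 47/2.

47/2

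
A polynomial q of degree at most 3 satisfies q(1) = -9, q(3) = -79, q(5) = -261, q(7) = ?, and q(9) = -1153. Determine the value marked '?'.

The 4 known points determine the degree-3 polynomial uniquely.
Write q(s) = as^3 + bs^2 + cs + d. Substituting each data point gives a linear system:
  a + b + c + d = -9
  27a + 9b + 3c + d = -79
  125a + 25b + 5c + d = -261
  729a + 81b + 9c + d = -1153
Solving the system yields a = -1, b = -5, c = -2, d = -1.
So q(s) = -s³ - 5s² - 2s - 1.
Then q(7) = -603.

-603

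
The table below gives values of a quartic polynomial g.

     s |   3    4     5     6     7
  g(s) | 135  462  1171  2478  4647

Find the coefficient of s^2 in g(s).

-3

Write g(s) = as^4 + bs^3 + cs^2 + ds + e. Substituting each data point gives a linear system:
  81a + 27b + 9c + 3d + e = 135
  256a + 64b + 16c + 4d + e = 462
  625a + 125b + 25c + 5d + e = 1171
  1296a + 216b + 36c + 6d + e = 2478
  2401a + 343b + 49c + 7d + e = 4647
Solving the system yields a = 2, b = 0, c = -3, d = -2, e = 6.
So g(s) = 2s^4 - 3s^2 - 2s + 6.
The coefficient of s^2 is -3.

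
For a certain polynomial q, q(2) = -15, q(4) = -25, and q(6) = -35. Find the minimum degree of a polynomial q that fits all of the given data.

Divided differences on the nodes 2, 4, 6:
  order 0: -15  -25  -35
  order 1: -5  -5
  order 2: 0
The order-1 divided differences are all -5 (nonzero) and every higher order vanishes, so the data lies on a polynomial of degree exactly 1.

1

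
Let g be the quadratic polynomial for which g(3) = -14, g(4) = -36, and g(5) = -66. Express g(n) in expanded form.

g(n) = -4n^2 + 6n + 4

Write g(n) = an^2 + bn + c. Substituting each data point gives a linear system:
  9a + 3b + c = -14
  16a + 4b + c = -36
  25a + 5b + c = -66
Solving the system yields a = -4, b = 6, c = 4.
So g(n) = -4n² + 6n + 4.
Check: g(3) = -14. ✓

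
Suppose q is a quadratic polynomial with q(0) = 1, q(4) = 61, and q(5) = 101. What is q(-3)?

61

Write q(s) = as^2 + bs + c. Substituting each data point gives a linear system:
  c = 1
  16a + 4b + c = 61
  25a + 5b + c = 101
Solving the system yields a = 5, b = -5, c = 1.
So q(s) = 5s^2 - 5s + 1.
Then q(-3) = 61.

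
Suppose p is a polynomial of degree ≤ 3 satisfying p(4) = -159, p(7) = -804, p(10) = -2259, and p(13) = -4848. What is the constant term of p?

1

Write p(t) = at^3 + bt^2 + ct + d. Substituting each data point gives a linear system:
  64a + 16b + 4c + d = -159
  343a + 49b + 7c + d = -804
  1000a + 100b + 10c + d = -2259
  2197a + 169b + 13c + d = -4848
Solving the system yields a = -2, b = -3, c = 4, d = 1.
So p(t) = -2t^3 - 3t^2 + 4t + 1.
The constant term is 1.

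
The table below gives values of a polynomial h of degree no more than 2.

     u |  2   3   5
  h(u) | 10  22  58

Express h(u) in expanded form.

h(u) = 2u^2 + 2u - 2

Write h(u) = au^2 + bu + c. Substituting each data point gives a linear system:
  4a + 2b + c = 10
  9a + 3b + c = 22
  25a + 5b + c = 58
Solving the system yields a = 2, b = 2, c = -2.
So h(u) = 2u² + 2u - 2.
Check: h(2) = 10. ✓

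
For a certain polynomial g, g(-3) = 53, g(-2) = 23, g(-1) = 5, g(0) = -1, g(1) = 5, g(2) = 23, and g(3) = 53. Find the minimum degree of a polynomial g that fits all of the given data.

Forward differences of the values at x = -3, -2, -1, 0, 1, 2, 3:
  g  : 53  23  5  -1  5  23  53
  Δ  : -30  -18  -6  6  18  30
  Δ^2: 12  12  12  12  12
  Δ^3: 0  0  0  0
  Δ^4: 0  0  0
  Δ^5: 0  0
  Δ^6: 0
The second differences are constant (12) and nonzero, while all higher differences vanish, so the minimal degree is 2.

2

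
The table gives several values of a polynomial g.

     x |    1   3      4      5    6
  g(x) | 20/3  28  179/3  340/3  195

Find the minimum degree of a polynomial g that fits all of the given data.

Divided differences on the nodes 1, 3, 4, 5, 6:
  order 0: 20/3  28  179/3  340/3  195
  order 1: 32/3  95/3  161/3  245/3
  order 2: 7  11  14
  order 3: 1  1
  order 4: 0
The order-3 divided differences are all 1 (nonzero) and every higher order vanishes, so the data lies on a polynomial of degree exactly 3.

3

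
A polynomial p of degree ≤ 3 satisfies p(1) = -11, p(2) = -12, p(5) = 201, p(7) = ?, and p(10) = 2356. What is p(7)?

The 4 known points determine the degree-3 polynomial uniquely.
Write p(u) = au^3 + bu^2 + cu + d. Substituting each data point gives a linear system:
  a + b + c + d = -11
  8a + 4b + 2c + d = -12
  125a + 25b + 5c + d = 201
  1000a + 100b + 10c + d = 2356
Solving the system yields a = 3, b = -6, c = -4, d = -4.
So p(u) = 3u^3 - 6u^2 - 4u - 4.
Then p(7) = 703.

703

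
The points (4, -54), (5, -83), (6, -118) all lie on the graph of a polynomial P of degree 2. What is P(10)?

-318

Write P(u) = au^2 + bu + c. Substituting each data point gives a linear system:
  16a + 4b + c = -54
  25a + 5b + c = -83
  36a + 6b + c = -118
Solving the system yields a = -3, b = -2, c = 2.
So P(u) = -3u^2 - 2u + 2.
Then P(10) = -318.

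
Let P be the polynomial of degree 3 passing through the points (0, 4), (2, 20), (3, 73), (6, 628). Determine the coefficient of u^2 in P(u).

0

Write P(u) = au^3 + bu^2 + cu + d. Substituting each data point gives a linear system:
  d = 4
  8a + 4b + 2c + d = 20
  27a + 9b + 3c + d = 73
  216a + 36b + 6c + d = 628
Solving the system yields a = 3, b = 0, c = -4, d = 4.
So P(u) = 3u^3 - 4u + 4.
The coefficient of u^2 is 0.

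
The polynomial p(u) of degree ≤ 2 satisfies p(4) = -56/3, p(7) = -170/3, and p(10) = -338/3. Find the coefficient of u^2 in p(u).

Write p(u) = au^2 + bu + c. Substituting each data point gives a linear system:
  16a + 4b + c = -56/3
  49a + 7b + c = -170/3
  100a + 10b + c = -338/3
Solving the system yields a = -1, b = -5/3, c = 4.
So p(u) = -u^2 - (5/3)u + 4.
The leading coefficient is -1.

-1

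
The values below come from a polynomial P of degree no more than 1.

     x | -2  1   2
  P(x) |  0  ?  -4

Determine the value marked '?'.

-3

The 2 known points determine the degree-1 polynomial uniquely.
Write P(x) = ax + b. Substituting each data point gives a linear system:
  -2a + b = 0
  2a + b = -4
Solving the system yields a = -1, b = -2.
So P(x) = -x - 2.
Then P(1) = -3.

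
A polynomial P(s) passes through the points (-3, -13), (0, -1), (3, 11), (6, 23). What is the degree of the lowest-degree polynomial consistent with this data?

1

Forward differences of the values at s = -3, 0, 3, 6:
  P  : -13  -1  11  23
  Δ  : 12  12  12
  Δ^2: 0  0
  Δ^3: 0
The first differences are constant (12) and nonzero, while all higher differences vanish, so the minimal degree is 1.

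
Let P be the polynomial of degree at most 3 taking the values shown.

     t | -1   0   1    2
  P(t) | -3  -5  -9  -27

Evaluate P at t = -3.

Using the Lagrange interpolation formula with nodes -1, 0, 1, 2:
  L_0(t) = t(t - 1)(t - 2) / -6
  L_1(t) = (t + 1)(t - 1)(t - 2) / 2
  L_2(t) = (t + 1)t(t - 2) / -2
  L_3(t) = (t + 1)t(t - 1) / 6
Then P(t) = -3·L_0(t) - 5·L_1(t) - 9·L_2(t) - 27·L_3(t).
Expanding and collecting terms gives P(t) = -2t^3 - t^2 - t - 5.
Evaluating at t = -3: P(-3) = 43.

43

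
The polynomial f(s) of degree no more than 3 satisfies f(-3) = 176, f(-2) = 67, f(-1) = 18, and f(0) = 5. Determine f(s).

f(s) = -4s^3 + 6s^2 - 3s + 5

Write f(s) = as^3 + bs^2 + cs + d. Substituting each data point gives a linear system:
  -27a + 9b - 3c + d = 176
  -8a + 4b - 2c + d = 67
  -a + b - c + d = 18
  d = 5
Solving the system yields a = -4, b = 6, c = -3, d = 5.
So f(s) = -4s^3 + 6s^2 - 3s + 5.
Check: f(-2) = 67. ✓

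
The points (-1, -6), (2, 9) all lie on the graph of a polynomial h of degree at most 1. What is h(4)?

19

Write h(t) = at + b. Substituting each data point gives a linear system:
  -a + b = -6
  2a + b = 9
Solving the system yields a = 5, b = -1.
So h(t) = 5t - 1.
Then h(4) = 19.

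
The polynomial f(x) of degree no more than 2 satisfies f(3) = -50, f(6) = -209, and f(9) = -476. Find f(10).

Forward differences of the values at x = 3, 6, 9:
  f  : -50  -209  -476
  Δ  : -159  -267
  Δ^2: -108
The second differences are constant, confirming degree 2.
Interpolating (Newton forward form) and evaluating at x = 10 gives f(10) = -589.

-589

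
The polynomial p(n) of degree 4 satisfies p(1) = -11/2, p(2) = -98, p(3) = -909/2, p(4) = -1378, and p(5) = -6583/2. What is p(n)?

p(n) = -5n^4 - (1/2)n^3 - 4n^2 - 2n + 6

Write p(n) = an^4 + bn^3 + cn^2 + dn + e. Substituting each data point gives a linear system:
  a + b + c + d + e = -11/2
  16a + 8b + 4c + 2d + e = -98
  81a + 27b + 9c + 3d + e = -909/2
  256a + 64b + 16c + 4d + e = -1378
  625a + 125b + 25c + 5d + e = -6583/2
Solving the system yields a = -5, b = -1/2, c = -4, d = -2, e = 6.
So p(n) = -5n⁴ - (1/2)n³ - 4n² - 2n + 6.
Check: p(1) = -11/2. ✓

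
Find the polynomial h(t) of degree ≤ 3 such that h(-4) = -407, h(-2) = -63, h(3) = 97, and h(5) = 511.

Using the Lagrange interpolation formula with nodes -4, -2, 3, 5:
  L_0(t) = (t + 2)(t - 3)(t - 5) / -126
  L_1(t) = (t + 4)(t - 3)(t - 5) / 70
  L_2(t) = (t + 4)(t + 2)(t - 5) / -70
  L_3(t) = (t + 4)(t + 2)(t - 3) / 126
Then h(t) = -407·L_0(t) - 63·L_1(t) + 97·L_2(t) + 511·L_3(t).
Expanding and collecting terms gives h(t) = 5t³ - 5t² + 2t + 1.
Check: h(-2) = -63. ✓

h(t) = 5t^3 - 5t^2 + 2t + 1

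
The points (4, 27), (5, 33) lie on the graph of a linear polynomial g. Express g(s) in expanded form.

g(s) = 6s + 3

Using the Lagrange interpolation formula with nodes 4, 5:
  L_0(s) = (s - 5) / -1
  L_1(s) = (s - 4) / 1
Then g(s) = 27·L_0(s) + 33·L_1(s).
Expanding and collecting terms gives g(s) = 6s + 3.
Check: g(4) = 27. ✓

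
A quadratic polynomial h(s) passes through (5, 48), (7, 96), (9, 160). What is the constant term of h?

Write h(s) = as^2 + bs + c. Substituting each data point gives a linear system:
  25a + 5b + c = 48
  49a + 7b + c = 96
  81a + 9b + c = 160
Solving the system yields a = 2, b = 0, c = -2.
So h(s) = 2s^2 - 2.
The constant term is -2.

-2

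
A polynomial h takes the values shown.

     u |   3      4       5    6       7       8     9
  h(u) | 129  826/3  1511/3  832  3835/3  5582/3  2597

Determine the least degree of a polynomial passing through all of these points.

3

Forward differences of the values at u = 3, 4, 5, 6, 7, 8, 9:
  h  : 129  826/3  1511/3  832  3835/3  5582/3  2597
  Δ  : 439/3  685/3  985/3  1339/3  1747/3  2209/3
  Δ^2: 82  100  118  136  154
  Δ^3: 18  18  18  18
  Δ^4: 0  0  0
  Δ^5: 0  0
  Δ^6: 0
The third differences are constant (18) and nonzero, while all higher differences vanish, so the minimal degree is 3.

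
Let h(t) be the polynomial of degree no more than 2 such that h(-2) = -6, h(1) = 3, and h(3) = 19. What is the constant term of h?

-2

Write h(t) = at^2 + bt + c. Substituting each data point gives a linear system:
  4a - 2b + c = -6
  a + b + c = 3
  9a + 3b + c = 19
Solving the system yields a = 1, b = 4, c = -2.
So h(t) = t^2 + 4t - 2.
The constant term is -2.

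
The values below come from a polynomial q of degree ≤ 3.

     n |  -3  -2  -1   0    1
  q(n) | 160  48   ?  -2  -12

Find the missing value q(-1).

The 4 known points determine the degree-3 polynomial uniquely.
Write q(n) = an^3 + bn^2 + cn + d. Substituting each data point gives a linear system:
  -27a + 9b - 3c + d = 160
  -8a + 4b - 2c + d = 48
  d = -2
  a + b + c + d = -12
Solving the system yields a = -6, b = -1, c = -3, d = -2.
So q(n) = -6n^3 - n^2 - 3n - 2.
Then q(-1) = 6.

6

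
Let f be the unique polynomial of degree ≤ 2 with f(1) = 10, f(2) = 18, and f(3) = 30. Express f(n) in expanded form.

f(n) = 2n^2 + 2n + 6

Write f(n) = an^2 + bn + c. Substituting each data point gives a linear system:
  a + b + c = 10
  4a + 2b + c = 18
  9a + 3b + c = 30
Solving the system yields a = 2, b = 2, c = 6.
So f(n) = 2n^2 + 2n + 6.
Check: f(1) = 10. ✓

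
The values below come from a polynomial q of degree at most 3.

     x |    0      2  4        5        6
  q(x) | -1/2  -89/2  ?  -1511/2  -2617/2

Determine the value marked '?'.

The 4 known points determine the degree-3 polynomial uniquely.
Write q(x) = ax^3 + bx^2 + cx + d. Substituting each data point gives a linear system:
  d = -1/2
  8a + 4b + 2c + d = -89/2
  125a + 25b + 5c + d = -1511/2
  216a + 36b + 6c + d = -2617/2
Solving the system yields a = -6, b = -1, c = 4, d = -1/2.
So q(x) = -6x^3 - x^2 + 4x - 1/2.
Then q(4) = -769/2.

-769/2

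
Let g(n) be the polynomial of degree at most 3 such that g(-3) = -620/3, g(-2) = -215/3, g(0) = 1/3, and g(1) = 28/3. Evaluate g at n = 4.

1081/3

Write g(n) = an^3 + bn^2 + cn + d. Substituting each data point gives a linear system:
  -27a + 9b - 3c + d = -620/3
  -8a + 4b - 2c + d = -215/3
  d = 1/3
  a + b + c + d = 28/3
Solving the system yields a = 6, b = -3, c = 6, d = 1/3.
So g(n) = 6n^3 - 3n^2 + 6n + 1/3.
Then g(4) = 1081/3.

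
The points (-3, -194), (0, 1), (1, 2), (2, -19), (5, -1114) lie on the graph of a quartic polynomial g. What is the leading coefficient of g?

Write g(t) = at^4 + bt^3 + ct^2 + dt + e. Substituting each data point gives a linear system:
  81a - 27b + 9c - 3d + e = -194
  e = 1
  a + b + c + d + e = 2
  16a + 8b + 4c + 2d + e = -19
  625a + 125b + 25c + 5d + e = -1114
Solving the system yields a = -2, b = 1, c = 0, d = 2, e = 1.
So g(t) = -2t^4 + t^3 + 2t + 1.
The leading coefficient is -2.

-2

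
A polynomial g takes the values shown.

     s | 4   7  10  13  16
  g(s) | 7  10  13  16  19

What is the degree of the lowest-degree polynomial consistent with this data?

1

Forward differences of the values at s = 4, 7, 10, 13, 16:
  g  : 7  10  13  16  19
  Δ  : 3  3  3  3
  Δ^2: 0  0  0
  Δ^3: 0  0
  Δ^4: 0
The first differences are constant (3) and nonzero, while all higher differences vanish, so the minimal degree is 1.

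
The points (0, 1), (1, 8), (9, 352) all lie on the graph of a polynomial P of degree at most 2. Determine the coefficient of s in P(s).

Write P(s) = as^2 + bs + c. Substituting each data point gives a linear system:
  c = 1
  a + b + c = 8
  81a + 9b + c = 352
Solving the system yields a = 4, b = 3, c = 1.
So P(s) = 4s^2 + 3s + 1.
The coefficient of s is 3.

3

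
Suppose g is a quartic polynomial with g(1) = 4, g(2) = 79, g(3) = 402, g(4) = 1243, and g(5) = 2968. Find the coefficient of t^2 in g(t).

Write g(t) = at^4 + bt^3 + ct^2 + dt + e. Substituting each data point gives a linear system:
  a + b + c + d + e = 4
  16a + 8b + 4c + 2d + e = 79
  81a + 27b + 9c + 3d + e = 402
  256a + 64b + 16c + 4d + e = 1243
  625a + 125b + 25c + 5d + e = 2968
Solving the system yields a = 4, b = 5, c = -6, d = -2, e = 3.
So g(t) = 4t^4 + 5t^3 - 6t^2 - 2t + 3.
The coefficient of t^2 is -6.

-6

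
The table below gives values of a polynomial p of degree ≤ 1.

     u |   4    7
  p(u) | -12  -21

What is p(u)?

p(u) = -3u

Write p(u) = au + b. Substituting each data point gives a linear system:
  4a + b = -12
  7a + b = -21
Solving the system yields a = -3, b = 0.
So p(u) = -3u.
Check: p(4) = -12. ✓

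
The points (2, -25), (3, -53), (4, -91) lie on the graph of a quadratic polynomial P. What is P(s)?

Write P(s) = as^2 + bs + c. Substituting each data point gives a linear system:
  4a + 2b + c = -25
  9a + 3b + c = -53
  16a + 4b + c = -91
Solving the system yields a = -5, b = -3, c = 1.
So P(s) = -5s² - 3s + 1.
Check: P(4) = -91. ✓

P(s) = -5s^2 - 3s + 1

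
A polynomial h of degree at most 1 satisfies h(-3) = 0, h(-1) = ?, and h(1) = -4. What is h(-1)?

-2

The 2 known points determine the degree-1 polynomial uniquely.
Write h(u) = au + b. Substituting each data point gives a linear system:
  -3a + b = 0
  a + b = -4
Solving the system yields a = -1, b = -3.
So h(u) = -u - 3.
Then h(-1) = -2.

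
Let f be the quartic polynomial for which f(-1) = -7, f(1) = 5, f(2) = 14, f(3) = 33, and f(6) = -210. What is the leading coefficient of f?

-1

Write f(n) = an^4 + bn^3 + cn^2 + dn + e. Substituting each data point gives a linear system:
  a - b + c - d + e = -7
  a + b + c + d + e = 5
  16a + 8b + 4c + 2d + e = 14
  81a + 27b + 9c + 3d + e = 33
  1296a + 216b + 36c + 6d + e = -210
Solving the system yields a = -1, b = 6, c = -6, d = 0, e = 6.
So f(n) = -n⁴ + 6n³ - 6n² + 6.
The leading coefficient is -1.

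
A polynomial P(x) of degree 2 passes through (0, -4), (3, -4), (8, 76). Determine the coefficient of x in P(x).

Write P(x) = ax^2 + bx + c. Substituting each data point gives a linear system:
  c = -4
  9a + 3b + c = -4
  64a + 8b + c = 76
Solving the system yields a = 2, b = -6, c = -4.
So P(x) = 2x^2 - 6x - 4.
The coefficient of x is -6.

-6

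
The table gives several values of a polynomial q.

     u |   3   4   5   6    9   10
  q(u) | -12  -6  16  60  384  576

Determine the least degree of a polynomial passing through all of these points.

3

Divided differences on the nodes 3, 4, 5, 6, 9, 10:
  order 0: -12  -6  16  60  384  576
  order 1: 6  22  44  108  192
  order 2: 8  11  16  21
  order 3: 1  1  1
  order 4: 0  0
  order 5: 0
The order-3 divided differences are all 1 (nonzero) and every higher order vanishes, so the data lies on a polynomial of degree exactly 3.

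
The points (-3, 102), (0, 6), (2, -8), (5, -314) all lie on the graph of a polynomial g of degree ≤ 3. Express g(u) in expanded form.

g(u) = -3u^3 + 2u^2 + u + 6

Write g(u) = au^3 + bu^2 + cu + d. Substituting each data point gives a linear system:
  -27a + 9b - 3c + d = 102
  d = 6
  8a + 4b + 2c + d = -8
  125a + 25b + 5c + d = -314
Solving the system yields a = -3, b = 2, c = 1, d = 6.
So g(u) = -3u^3 + 2u^2 + u + 6.
Check: g(-3) = 102. ✓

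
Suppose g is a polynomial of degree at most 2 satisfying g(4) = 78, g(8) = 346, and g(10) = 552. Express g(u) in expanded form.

Using the Lagrange interpolation formula with nodes 4, 8, 10:
  L_0(u) = (u - 8)(u - 10) / 24
  L_1(u) = (u - 4)(u - 10) / -8
  L_2(u) = (u - 4)(u - 8) / 12
Then g(u) = 78·L_0(u) + 346·L_1(u) + 552·L_2(u).
Expanding and collecting terms gives g(u) = 6u² - 5u + 2.
Check: g(4) = 78. ✓

g(u) = 6u^2 - 5u + 2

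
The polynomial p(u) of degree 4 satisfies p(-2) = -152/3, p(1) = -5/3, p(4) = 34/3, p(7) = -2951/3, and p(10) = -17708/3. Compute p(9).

Write p(u) = au^4 + bu^3 + cu^2 + du + e. Substituting each data point gives a linear system:
  16a - 8b + 4c - 2d + e = -152/3
  a + b + c + d + e = -5/3
  256a + 64b + 16c + 4d + e = 34/3
  2401a + 343b + 49c + 7d + e = -2951/3
  10000a + 1000b + 100c + 10d + e = -17708/3
Solving the system yields a = -1, b = 4, c = 1, d = 1/3, e = -6.
So p(u) = -u⁴ + 4u³ + u² + (1/3)u - 6.
Then p(9) = -3567.

-3567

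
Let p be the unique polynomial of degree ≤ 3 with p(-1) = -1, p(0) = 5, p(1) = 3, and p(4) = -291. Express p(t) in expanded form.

p(t) = -4t^3 - 4t^2 + 6t + 5

Write p(t) = at^3 + bt^2 + ct + d. Substituting each data point gives a linear system:
  -a + b - c + d = -1
  d = 5
  a + b + c + d = 3
  64a + 16b + 4c + d = -291
Solving the system yields a = -4, b = -4, c = 6, d = 5.
So p(t) = -4t^3 - 4t^2 + 6t + 5.
Check: p(4) = -291. ✓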